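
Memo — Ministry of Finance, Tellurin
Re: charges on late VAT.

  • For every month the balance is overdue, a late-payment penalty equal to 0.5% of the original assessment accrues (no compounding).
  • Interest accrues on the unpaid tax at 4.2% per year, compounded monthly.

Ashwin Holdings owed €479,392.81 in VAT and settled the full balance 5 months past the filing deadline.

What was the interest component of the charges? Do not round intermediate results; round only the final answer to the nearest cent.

€8,448.31

Interest (4.2%/yr ÷ 12 = 0.35%/month): €479,392.81 × ((1 + 0.0035)^5 − 1) = €8,448.3057…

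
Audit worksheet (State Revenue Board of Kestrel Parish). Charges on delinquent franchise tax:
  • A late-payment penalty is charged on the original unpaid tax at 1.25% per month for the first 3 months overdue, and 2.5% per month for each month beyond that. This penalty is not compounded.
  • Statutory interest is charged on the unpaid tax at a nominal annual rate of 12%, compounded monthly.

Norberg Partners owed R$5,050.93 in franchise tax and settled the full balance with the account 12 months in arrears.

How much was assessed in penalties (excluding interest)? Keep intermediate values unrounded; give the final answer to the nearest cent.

R$1,325.87

Penalty, months 1–3: 3 × 1.25% × R$5,050.93 = R$189.41…
Penalty, months 4–12: 9 × 2.5% × R$5,050.93 = R$1,136.46…
Total penalty = R$189.41… + R$1,136.46… = R$1,325.87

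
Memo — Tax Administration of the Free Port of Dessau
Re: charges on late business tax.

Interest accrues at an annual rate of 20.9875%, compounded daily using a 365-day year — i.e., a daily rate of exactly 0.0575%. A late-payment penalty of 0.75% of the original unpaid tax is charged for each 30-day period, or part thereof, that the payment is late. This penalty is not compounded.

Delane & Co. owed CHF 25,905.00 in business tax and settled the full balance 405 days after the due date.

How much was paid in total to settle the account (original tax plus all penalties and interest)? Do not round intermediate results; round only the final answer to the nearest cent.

CHF 35,415.74

Penalty periods: ⌈405/30⌉ = 14; penalty = 14 × 0.75% × CHF 25,905.00 = CHF 2,720.03…
Interest: CHF 25,905.00 × ((1 + 0.000575)^405 − 1) = CHF 25,905.00 × 0.26213922… = CHF 6,790.7165…
Total = CHF 25,905.00 + CHF 2,720.0250 + CHF 6,790.7165… = CHF 35,415.74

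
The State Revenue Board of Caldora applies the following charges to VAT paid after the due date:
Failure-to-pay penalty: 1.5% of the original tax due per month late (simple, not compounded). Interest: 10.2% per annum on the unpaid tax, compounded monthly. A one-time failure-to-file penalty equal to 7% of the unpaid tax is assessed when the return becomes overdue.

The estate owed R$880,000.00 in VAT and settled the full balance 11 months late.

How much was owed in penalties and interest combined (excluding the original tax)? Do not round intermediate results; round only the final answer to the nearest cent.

Failure-to-file penalty: 7% × R$880,000.00 = R$61,600.00
Failure-to-pay penalty: 11 × 1.5% × R$880,000.00 = R$145,200.00
Interest (10.2%/yr ÷ 12 = 0.85%/month): R$880,000.00 × ((1 + 0.0085)^11 − 1) = R$85,867.6050…
Penalties + interest = R$206,800.0000 + R$85,867.6050… = R$292,667.61

R$292,667.61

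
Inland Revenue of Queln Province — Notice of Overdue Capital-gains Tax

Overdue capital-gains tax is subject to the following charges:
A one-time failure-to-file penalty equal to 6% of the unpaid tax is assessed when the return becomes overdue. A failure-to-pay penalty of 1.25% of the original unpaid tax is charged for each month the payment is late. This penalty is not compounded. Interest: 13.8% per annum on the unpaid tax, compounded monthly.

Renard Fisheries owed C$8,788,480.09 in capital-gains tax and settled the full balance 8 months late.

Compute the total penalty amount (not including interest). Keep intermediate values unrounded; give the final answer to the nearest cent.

C$1,406,156.81

Failure-to-file penalty: 6% × C$8,788,480.09 = C$527,308.81…
Failure-to-pay penalty = 1.25% × C$8,788,480.09 × 8 mo = C$878,848.01…
Total penalty = C$527,308.81… + C$878,848.01… = C$1,406,156.81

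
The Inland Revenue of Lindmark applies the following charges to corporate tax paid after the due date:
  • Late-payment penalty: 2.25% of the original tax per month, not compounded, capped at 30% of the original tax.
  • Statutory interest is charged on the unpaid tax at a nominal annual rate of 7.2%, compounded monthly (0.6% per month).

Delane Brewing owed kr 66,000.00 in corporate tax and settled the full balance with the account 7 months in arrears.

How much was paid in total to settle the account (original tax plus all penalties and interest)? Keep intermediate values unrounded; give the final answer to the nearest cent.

kr 79,217.40

Penalty: 7 × 2.25% × kr 66,000.00 = kr 10,395.00 (below the 30% cap of kr 19,800.00)
Interest: kr 66,000.00 × ((1 + 0.006)^7 − 1) = kr 66,000.00 × 0.0427636… = kr 2,822.3980…
Total = kr 66,000.00 + kr 10,395.0000 + kr 2,822.3980… = kr 79,217.40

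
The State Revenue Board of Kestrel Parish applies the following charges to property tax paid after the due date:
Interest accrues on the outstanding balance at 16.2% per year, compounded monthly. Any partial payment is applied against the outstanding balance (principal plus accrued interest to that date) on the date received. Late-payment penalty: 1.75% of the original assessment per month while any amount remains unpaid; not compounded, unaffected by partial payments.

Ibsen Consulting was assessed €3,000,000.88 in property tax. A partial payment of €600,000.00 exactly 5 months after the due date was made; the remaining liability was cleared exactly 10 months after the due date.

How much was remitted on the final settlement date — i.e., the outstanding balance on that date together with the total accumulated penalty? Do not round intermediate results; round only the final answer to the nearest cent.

€3,313,903.55

Monthly rate = 16.2% ÷ 12 = 1.35%
Balance at month 5: €3,000,000.8800 × (1 + 0.0135)^5 = €3,208,042.7518…
After €600,000.00 payment: €3,208,042.7518… − €600,000.00 = €2,608,042.7518…
Balance at month 10: €2,608,042.7518… × (1 + 0.0135)^5 = €2,788,903.3974…
Penalty: 10 × 1.75% × €3,000,000.88 = €525,000.15…
Final settlement = outstanding balance + penalty = €2,788,903.3974… + €525,000.15… = €3,313,903.55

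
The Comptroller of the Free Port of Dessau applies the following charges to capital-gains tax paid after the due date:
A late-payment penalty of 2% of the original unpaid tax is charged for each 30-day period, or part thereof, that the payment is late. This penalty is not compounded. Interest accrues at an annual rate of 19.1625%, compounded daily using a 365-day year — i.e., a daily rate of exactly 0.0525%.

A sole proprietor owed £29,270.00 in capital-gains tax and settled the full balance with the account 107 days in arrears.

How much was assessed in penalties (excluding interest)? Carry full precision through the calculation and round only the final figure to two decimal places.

£2,341.60

Penalty periods: ⌈107/30⌉ = 4; penalty = 4 × 2% × £29,270.00 = £2,341.60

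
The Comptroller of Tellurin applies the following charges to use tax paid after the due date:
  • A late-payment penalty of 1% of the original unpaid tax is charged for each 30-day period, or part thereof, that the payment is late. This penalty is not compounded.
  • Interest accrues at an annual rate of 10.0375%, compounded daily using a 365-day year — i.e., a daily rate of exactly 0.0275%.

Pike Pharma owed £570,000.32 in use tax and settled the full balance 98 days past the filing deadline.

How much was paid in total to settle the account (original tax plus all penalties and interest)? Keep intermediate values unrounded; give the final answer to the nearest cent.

Penalty periods: ⌈98/30⌉ = 4; penalty = 4 × 1% × £570,000.32 = £22,800.01…
Interest: £570,000.32 × ((1 + 0.000275)^98 − 1) = £570,000.32 × 0.02731263… = £15,568.2076…
Total = £570,000.32 + £22,800.0128 + £15,568.2076… = £608,368.54

£608,368.54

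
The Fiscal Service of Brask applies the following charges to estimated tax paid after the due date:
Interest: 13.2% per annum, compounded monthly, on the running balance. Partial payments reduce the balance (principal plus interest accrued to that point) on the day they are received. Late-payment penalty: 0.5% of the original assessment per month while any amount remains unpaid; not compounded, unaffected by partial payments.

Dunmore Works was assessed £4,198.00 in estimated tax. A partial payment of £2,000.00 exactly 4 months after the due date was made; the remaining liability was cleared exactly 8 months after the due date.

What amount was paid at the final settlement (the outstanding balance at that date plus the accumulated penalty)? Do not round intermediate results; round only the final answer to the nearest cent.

Monthly rate = 13.2% ÷ 12 = 1.1%
Balance at month 4: £4,198.0000 × (1 + 0.011)^4 = £4,385.7822…
After £2,000.00 payment: £4,385.7822… − £2,000.00 = £2,385.7822…
Balance at month 8: £2,385.7822… × (1 + 0.011)^4 = £2,492.5014…
Penalty: 8 × 0.5% × £4,198.00 = £167.92
Final settlement = outstanding balance + penalty = £2,492.5014… + £167.92 = £2,660.42

£2,660.42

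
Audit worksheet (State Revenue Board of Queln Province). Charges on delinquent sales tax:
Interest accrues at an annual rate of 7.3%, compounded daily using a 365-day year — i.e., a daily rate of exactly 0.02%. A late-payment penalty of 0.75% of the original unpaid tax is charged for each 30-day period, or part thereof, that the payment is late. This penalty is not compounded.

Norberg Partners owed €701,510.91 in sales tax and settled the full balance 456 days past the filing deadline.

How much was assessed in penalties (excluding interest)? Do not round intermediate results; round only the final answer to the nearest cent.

€84,181.31

Penalty periods: ⌈456/30⌉ = 16; penalty = 16 × 0.75% × €701,510.91 = €84,181.31…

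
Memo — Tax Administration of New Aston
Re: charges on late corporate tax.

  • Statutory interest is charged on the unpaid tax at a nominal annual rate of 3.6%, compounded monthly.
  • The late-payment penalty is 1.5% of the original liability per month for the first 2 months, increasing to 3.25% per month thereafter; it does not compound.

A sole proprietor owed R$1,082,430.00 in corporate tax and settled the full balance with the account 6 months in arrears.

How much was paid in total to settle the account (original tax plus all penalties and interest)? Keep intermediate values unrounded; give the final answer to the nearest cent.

Penalty, months 1–2: 2 × 1.5% × R$1,082,430.00 = R$32,472.90
Penalty, months 3–6: 4 × 3.25% × R$1,082,430.00 = R$140,715.90
Interest (3.6%/yr ÷ 12 = 0.3%/month): R$1,082,430.00 × ((1 + 0.003)^6 − 1) = R$19,630.4539…
Total = R$1,082,430.00 + R$173,188.8000 + R$19,630.4539… = R$1,275,249.25

R$1,275,249.25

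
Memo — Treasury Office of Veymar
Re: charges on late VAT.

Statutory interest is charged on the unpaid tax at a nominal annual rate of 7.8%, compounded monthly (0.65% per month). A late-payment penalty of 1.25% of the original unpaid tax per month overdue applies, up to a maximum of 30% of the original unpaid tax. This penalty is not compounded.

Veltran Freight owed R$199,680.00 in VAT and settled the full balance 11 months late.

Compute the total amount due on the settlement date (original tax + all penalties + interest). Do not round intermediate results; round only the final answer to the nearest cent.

R$241,886.29

Penalty: 11 × 1.25% × R$199,680.00 = R$27,456.00 (below the 30% cap of R$59,904.00)
Interest: R$199,680.00 × ((1 + 0.0065)^11 − 1) = R$199,680.00 × 0.0738697… = R$14,750.2932…
Total = R$199,680.00 + R$27,456.0000 + R$14,750.2932… = R$241,886.29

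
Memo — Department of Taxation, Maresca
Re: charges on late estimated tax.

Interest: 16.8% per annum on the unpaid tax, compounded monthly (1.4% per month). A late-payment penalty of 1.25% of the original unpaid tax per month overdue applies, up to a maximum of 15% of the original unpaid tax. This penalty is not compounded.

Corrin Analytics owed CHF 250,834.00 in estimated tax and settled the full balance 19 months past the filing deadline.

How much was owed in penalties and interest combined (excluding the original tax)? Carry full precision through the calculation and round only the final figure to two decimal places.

CHF 113,459.82

Penalty (uncapped): 19 × 1.25% × CHF 250,834.00 = CHF 59,573.08…; cap = 15% × CHF 250,834.00 = CHF 37,625.10 → penalty = CHF 37,625.10
Interest: CHF 250,834.00 × ((1 + 0.014)^19 − 1) = CHF 250,834.00 × 0.3023303… = CHF 75,834.7185…
Penalties + interest = CHF 37,625.1000 + CHF 75,834.7185… = CHF 113,459.82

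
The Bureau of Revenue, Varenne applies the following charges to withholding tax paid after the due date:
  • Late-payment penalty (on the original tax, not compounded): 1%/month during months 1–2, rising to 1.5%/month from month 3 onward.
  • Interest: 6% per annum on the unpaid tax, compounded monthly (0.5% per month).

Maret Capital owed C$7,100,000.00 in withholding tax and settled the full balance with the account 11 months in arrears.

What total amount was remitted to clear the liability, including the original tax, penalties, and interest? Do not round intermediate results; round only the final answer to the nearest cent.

Penalty, months 1–2: 2 × 1% × C$7,100,000.00 = C$142,000.00
Penalty, months 3–11: 9 × 1.5% × C$7,100,000.00 = C$958,500.00
Interest: C$7,100,000.00 × ((1 + 0.005)^11 − 1) = C$7,100,000.00 × 0.0563958… = C$400,410.4122…
Total = C$7,100,000.00 + C$1,100,500.0000 + C$400,410.4122… = C$8,600,910.41

C$8,600,910.41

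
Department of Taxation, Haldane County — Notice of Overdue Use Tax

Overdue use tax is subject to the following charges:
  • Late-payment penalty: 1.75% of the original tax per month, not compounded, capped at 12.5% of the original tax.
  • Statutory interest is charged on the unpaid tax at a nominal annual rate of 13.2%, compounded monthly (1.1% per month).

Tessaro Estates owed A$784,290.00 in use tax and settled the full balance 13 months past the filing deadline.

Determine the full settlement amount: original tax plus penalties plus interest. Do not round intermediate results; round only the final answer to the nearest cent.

Penalty (uncapped): 13 × 1.75% × A$784,290.00 = A$178,425.98…; cap = 12.5% × A$784,290.00 = A$98,036.25 → penalty = A$98,036.25
Interest: A$784,290.00 × ((1 + 0.011)^13 − 1) = A$784,290.00 × 0.1528293… = A$119,862.5267…
Total = A$784,290.00 + A$98,036.2500 + A$119,862.5267… = A$1,002,188.78

A$1,002,188.78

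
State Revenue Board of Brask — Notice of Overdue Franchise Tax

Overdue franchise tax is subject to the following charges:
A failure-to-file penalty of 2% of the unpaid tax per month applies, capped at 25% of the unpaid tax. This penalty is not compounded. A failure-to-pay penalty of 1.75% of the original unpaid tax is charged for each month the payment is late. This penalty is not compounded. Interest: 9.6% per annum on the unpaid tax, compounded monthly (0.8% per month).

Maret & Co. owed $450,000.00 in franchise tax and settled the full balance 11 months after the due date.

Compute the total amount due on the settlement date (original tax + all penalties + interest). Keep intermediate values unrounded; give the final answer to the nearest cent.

Failure-to-file: 11 × 2% × $450,000.00 = $99,000.00 (under the 25% cap)
Failure-to-pay penalty = 1.75% × $450,000.00 × 11 mo = $86,625.00
Interest: $450,000.00 × ((1 + 0.008)^11 − 1) = $450,000.00 × 0.0916058… = $41,222.6311…
Total = $450,000.00 + $185,625.0000 + $41,222.6311… = $676,847.63

$676,847.63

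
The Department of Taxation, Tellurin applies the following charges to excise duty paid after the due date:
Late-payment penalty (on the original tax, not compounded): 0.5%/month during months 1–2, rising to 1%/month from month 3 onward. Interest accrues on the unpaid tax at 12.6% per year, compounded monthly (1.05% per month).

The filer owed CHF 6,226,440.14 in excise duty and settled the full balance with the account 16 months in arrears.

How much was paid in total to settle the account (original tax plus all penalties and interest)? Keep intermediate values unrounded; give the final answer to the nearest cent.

CHF 8,293,001.60

Penalty, months 1–2: 2 × 0.5% × CHF 6,226,440.14 = CHF 62,264.40…
Penalty, months 3–16: 14 × 1% × CHF 6,226,440.14 = CHF 871,701.62…
Interest: CHF 6,226,440.14 × ((1 + 0.0105)^16 − 1) = CHF 6,226,440.14 × 0.1819010… = CHF 1,132,595.4425…
Total = CHF 6,226,440.14 + CHF 933,966.0210 + CHF 1,132,595.4425… = CHF 8,293,001.60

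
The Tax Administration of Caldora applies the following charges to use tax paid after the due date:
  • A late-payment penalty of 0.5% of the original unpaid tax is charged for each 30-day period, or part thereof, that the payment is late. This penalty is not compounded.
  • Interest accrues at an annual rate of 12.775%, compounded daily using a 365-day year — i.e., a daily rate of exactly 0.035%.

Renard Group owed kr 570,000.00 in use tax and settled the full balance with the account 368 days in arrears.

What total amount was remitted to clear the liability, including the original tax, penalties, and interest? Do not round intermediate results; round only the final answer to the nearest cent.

kr 685,389.08

Penalty periods: ⌈368/30⌉ = 13; penalty = 13 × 0.5% × kr 570,000.00 = kr 37,050.00
Interest: kr 570,000.00 × ((1 + 0.00035)^368 − 1) = kr 570,000.00 × 0.13743698… = kr 78,339.0768…
Total = kr 570,000.00 + kr 37,050.0000 + kr 78,339.0768… = kr 685,389.08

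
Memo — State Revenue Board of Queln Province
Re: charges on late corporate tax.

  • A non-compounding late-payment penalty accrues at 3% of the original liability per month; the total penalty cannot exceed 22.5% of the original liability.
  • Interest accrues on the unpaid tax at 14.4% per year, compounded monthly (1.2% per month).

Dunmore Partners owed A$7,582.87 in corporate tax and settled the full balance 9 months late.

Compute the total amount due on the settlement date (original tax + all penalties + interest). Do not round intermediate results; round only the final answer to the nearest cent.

Penalty (uncapped): 9 × 3% × A$7,582.87 = A$2,047.37…; cap = 22.5% × A$7,582.87 = A$1,706.15… → penalty = A$1,706.15…
Interest: A$7,582.87 × ((1 + 0.012)^9 − 1) = A$7,582.87 × 0.1133318… = A$859.3803…
Total = A$7,582.87 + A$1,706.1458… + A$859.3803… = A$10,148.40

A$10,148.40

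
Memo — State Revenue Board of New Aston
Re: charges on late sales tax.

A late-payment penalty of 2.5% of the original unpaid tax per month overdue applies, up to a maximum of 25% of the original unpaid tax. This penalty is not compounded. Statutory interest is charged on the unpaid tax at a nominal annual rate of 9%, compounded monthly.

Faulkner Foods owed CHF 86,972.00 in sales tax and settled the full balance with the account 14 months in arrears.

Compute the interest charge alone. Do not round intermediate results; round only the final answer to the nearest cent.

CHF 9,590.88

Interest (9%/yr ÷ 12 = 0.75%/month): CHF 86,972.00 × ((1 + 0.0075)^14 − 1) = CHF 9,590.8832…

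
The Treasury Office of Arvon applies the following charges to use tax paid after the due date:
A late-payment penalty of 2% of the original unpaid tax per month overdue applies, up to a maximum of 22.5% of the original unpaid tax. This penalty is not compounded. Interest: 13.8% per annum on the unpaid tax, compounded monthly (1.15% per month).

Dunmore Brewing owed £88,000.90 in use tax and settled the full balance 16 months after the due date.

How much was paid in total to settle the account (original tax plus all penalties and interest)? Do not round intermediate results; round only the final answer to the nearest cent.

Penalty (uncapped): 16 × 2% × £88,000.90 = £28,160.29…; cap = 22.5% × £88,000.90 = £19,800.20… → penalty = £19,800.20…
Interest: £88,000.90 × ((1 + 0.0115)^16 − 1) = £88,000.90 × 0.2007544… = £17,666.5696…
Total = £88,000.90 + £19,800.2025 + £17,666.5696… = £125,467.67

£125,467.67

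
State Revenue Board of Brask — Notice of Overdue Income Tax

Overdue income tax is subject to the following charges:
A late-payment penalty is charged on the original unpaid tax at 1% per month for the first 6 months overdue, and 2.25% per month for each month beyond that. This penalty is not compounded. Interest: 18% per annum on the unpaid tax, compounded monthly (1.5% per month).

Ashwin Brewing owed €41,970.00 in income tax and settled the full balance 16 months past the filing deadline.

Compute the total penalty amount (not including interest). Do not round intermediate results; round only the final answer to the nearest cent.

€11,961.45

Penalty, months 1–6: 6 × 1% × €41,970.00 = €2,518.20
Penalty, months 7–16: 10 × 2.25% × €41,970.00 = €9,443.25
Total penalty = €2,518.20 + €9,443.25 = €11,961.45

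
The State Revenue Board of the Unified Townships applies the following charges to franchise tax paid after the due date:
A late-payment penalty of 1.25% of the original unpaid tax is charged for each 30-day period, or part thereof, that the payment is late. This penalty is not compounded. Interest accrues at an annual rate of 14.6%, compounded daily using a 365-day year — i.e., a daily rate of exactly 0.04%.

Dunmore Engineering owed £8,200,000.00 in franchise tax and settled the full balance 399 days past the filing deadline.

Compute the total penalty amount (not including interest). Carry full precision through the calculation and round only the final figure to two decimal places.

£1,435,000.00

Penalty periods: ⌈399/30⌉ = 14; penalty = 14 × 1.25% × £8,200,000.00 = £1,435,000.00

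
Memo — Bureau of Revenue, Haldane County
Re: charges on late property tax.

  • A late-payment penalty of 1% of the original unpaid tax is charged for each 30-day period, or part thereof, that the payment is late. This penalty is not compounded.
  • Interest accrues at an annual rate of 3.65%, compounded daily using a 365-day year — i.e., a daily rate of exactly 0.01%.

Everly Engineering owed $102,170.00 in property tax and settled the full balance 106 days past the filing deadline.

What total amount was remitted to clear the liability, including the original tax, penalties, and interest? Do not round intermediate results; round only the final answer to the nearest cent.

$107,345.51

Penalty periods: ⌈106/30⌉ = 4; penalty = 4 × 1% × $102,170.00 = $4,086.80
Interest: $102,170.00 × ((1 + 0.0001)^106 − 1) = $102,170.00 × 0.01065584… = $1,088.7075…
Total = $102,170.00 + $4,086.8000 + $1,088.7075… = $107,345.51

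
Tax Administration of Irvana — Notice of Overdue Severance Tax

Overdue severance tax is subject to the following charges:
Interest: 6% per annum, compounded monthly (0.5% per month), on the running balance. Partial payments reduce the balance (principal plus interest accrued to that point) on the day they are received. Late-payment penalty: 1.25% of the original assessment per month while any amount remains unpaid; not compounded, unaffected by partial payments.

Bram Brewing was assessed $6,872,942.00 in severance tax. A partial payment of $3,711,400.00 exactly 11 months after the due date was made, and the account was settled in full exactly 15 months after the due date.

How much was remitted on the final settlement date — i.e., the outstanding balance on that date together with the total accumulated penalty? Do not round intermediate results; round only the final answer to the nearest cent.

$4,909,341.01

Balance at month 11: $6,872,942.0000 × (1 + 0.005)^11 = $7,260,547.2872…
After $3,711,400.00 payment: $7,260,547.2872… − $3,711,400.00 = $3,549,147.2872…
Balance at month 15: $3,549,147.2872… × (1 + 0.005)^4 = $3,620,664.3818…
Penalty: 15 × 1.25% × $6,872,942.00 = $1,288,676.63…
Final settlement = outstanding balance + penalty = $3,620,664.3818… + $1,288,676.63… = $4,909,341.01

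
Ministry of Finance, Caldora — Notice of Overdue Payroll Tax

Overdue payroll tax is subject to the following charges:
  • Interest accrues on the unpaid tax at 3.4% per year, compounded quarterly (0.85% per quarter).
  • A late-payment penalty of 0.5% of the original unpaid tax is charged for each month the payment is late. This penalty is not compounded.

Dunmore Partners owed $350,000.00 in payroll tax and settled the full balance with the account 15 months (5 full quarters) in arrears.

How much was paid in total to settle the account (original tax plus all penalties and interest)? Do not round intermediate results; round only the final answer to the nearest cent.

Late-payment penalty: 15 × 0.5% × $350,000.00 = $26,250.00
Interest: $350,000.00 × ((1 + 0.0085)^5 − 1) = $350,000.00 × 0.0432287… = $15,130.0336…
Total = $350,000.00 + $26,250.0000 + $15,130.0336… = $391,380.03

$391,380.03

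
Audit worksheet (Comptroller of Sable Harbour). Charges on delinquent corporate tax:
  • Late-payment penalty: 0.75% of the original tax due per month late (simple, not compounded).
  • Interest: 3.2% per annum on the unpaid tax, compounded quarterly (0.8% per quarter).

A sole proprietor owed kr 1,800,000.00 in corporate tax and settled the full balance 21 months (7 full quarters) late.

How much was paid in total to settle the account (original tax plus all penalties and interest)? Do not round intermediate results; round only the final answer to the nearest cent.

kr 2,186,751.72

Late-payment penalty: 21 × 0.75% × kr 1,800,000.00 = kr 283,500.00
Interest: kr 1,800,000.00 × ((1 + 0.008)^7 − 1) = kr 1,800,000.00 × 0.0573621… = kr 103,251.7153…
Total = kr 1,800,000.00 + kr 283,500.0000 + kr 103,251.7153… = kr 2,186,751.72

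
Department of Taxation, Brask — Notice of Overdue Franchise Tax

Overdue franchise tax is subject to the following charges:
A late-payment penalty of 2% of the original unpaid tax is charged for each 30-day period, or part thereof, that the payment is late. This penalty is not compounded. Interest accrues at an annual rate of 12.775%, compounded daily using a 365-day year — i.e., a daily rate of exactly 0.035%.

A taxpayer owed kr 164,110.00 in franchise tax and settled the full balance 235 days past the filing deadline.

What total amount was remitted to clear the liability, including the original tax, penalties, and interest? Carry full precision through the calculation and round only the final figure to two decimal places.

kr 204,433.73

Penalty periods: ⌈235/30⌉ = 8; penalty = 8 × 2% × kr 164,110.00 = kr 26,257.60
Interest: kr 164,110.00 × ((1 + 0.00035)^235 − 1) = kr 164,110.00 × 0.08571158… = kr 14,066.1280…
Total = kr 164,110.00 + kr 26,257.6000 + kr 14,066.1280… = kr 204,433.73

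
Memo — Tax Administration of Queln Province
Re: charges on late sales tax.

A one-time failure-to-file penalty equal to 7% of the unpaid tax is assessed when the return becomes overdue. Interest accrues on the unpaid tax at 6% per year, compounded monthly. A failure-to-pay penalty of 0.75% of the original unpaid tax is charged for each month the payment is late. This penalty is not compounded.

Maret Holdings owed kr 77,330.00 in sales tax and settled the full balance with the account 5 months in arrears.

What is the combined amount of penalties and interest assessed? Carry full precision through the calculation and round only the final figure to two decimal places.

kr 10,265.65

Failure-to-file penalty: 7% × kr 77,330.00 = kr 5,413.10
Failure-to-pay penalty: 5 × 0.75% × kr 77,330.00 = kr 2,899.88…
Interest (6%/yr ÷ 12 = 0.5%/month): kr 77,330.00 × ((1 + 0.005)^5 − 1) = kr 1,952.6794…
Penalties + interest = kr 8,312.9750 + kr 1,952.6794… = kr 10,265.65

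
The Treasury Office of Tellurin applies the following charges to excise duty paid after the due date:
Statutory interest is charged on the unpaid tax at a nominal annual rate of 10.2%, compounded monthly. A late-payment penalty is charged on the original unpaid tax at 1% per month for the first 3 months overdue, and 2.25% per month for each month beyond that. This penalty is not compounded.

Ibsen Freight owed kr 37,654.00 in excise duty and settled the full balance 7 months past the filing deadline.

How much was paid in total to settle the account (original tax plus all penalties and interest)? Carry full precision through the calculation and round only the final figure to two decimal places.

kr 44,470.84

Penalty, months 1–3: 3 × 1% × kr 37,654.00 = kr 1,129.62
Penalty, months 4–7: 4 × 2.25% × kr 37,654.00 = kr 3,388.86
Interest (10.2%/yr ÷ 12 = 0.85%/month): kr 37,654.00 × ((1 + 0.0085)^7 − 1) = kr 2,298.3598…
Total = kr 37,654.00 + kr 4,518.4800 + kr 2,298.3598… = kr 44,470.84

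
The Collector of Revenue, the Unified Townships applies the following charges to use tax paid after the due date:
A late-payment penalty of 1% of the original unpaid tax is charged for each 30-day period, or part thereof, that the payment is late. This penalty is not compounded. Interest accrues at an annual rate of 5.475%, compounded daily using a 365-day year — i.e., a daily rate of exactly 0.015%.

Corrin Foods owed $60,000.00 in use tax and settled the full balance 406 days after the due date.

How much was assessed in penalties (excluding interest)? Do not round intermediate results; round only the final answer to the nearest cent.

Penalty periods: ⌈406/30⌉ = 14; penalty = 14 × 1% × $60,000.00 = $8,400.00

$8,400.00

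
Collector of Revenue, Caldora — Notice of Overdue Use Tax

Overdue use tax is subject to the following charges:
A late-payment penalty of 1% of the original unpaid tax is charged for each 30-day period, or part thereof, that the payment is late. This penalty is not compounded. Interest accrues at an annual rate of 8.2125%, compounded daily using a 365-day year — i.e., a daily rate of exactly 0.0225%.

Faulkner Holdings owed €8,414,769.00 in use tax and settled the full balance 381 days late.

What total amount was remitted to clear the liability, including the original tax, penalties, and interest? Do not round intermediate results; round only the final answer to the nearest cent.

€10,261,778.54

Penalty periods: ⌈381/30⌉ = 13; penalty = 13 × 1% × €8,414,769.00 = €1,093,919.97
Interest: €8,414,769.00 × ((1 + 0.000225)^381 − 1) = €8,414,769.00 × 0.08949617… = €753,089.5727…
Total = €8,414,769.00 + €1,093,919.9700 + €753,089.5727… = €10,261,778.54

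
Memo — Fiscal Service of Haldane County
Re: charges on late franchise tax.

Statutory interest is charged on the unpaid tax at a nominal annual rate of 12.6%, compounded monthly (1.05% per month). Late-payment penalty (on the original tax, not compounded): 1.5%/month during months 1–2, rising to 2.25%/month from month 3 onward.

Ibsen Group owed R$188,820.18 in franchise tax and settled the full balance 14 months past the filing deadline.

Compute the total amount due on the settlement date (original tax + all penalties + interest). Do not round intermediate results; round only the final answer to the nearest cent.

Penalty, months 1–2: 2 × 1.5% × R$188,820.18 = R$5,664.61…
Penalty, months 3–14: 12 × 2.25% × R$188,820.18 = R$50,981.45…
Interest: R$188,820.18 × ((1 + 0.0105)^14 − 1) = R$188,820.18 × 0.1574666… = R$29,732.8627…
Total = R$188,820.18 + R$56,646.0540 + R$29,732.8627… = R$275,199.10

R$275,199.10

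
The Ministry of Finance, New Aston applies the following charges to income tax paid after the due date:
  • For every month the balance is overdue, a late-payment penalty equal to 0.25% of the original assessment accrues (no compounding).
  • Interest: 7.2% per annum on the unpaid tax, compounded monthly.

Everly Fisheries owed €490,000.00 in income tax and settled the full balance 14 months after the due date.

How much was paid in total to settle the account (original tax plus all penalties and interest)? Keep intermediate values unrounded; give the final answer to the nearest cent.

€549,954.41

Late-payment penalty = 0.25% × €490,000.00 × 14 mo = €17,150.00
Interest (7.2%/yr ÷ 12 = 0.6%/month): €490,000.00 × ((1 + 0.006)^14 − 1) = €42,804.4091…
Total = €490,000.00 + €17,150.0000 + €42,804.4091… = €549,954.41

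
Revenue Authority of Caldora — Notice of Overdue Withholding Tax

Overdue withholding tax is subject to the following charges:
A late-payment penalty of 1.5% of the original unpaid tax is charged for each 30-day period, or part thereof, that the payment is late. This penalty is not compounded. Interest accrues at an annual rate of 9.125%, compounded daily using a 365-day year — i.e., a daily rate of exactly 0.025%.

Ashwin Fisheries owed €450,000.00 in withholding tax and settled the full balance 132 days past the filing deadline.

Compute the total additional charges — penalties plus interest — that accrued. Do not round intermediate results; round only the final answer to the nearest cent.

€48,845.82

Penalty periods: ⌈132/30⌉ = 5; penalty = 5 × 1.5% × €450,000.00 = €33,750.00
Interest: €450,000.00 × ((1 + 0.00025)^132 − 1) = €450,000.00 × 0.03354628… = €15,095.8245…
Penalties + interest = €33,750.0000 + €15,095.8245… = €48,845.82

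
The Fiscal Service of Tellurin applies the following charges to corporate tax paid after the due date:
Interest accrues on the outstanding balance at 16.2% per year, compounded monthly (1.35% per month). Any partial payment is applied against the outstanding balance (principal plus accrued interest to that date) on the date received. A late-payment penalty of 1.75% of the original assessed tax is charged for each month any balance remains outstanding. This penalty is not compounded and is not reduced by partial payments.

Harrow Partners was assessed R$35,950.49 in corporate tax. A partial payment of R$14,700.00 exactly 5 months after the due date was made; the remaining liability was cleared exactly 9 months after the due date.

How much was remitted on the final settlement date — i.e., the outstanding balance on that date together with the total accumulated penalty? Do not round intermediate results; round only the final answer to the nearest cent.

Balance at month 5: R$35,950.4900 × (1 + 0.0135)^5 = R$38,443.5583…
After R$14,700.00 payment: R$38,443.5583… − R$14,700.00 = R$23,743.5583…
Balance at month 9: R$23,743.5583… × (1 + 0.0135)^4 = R$25,051.9085…
Penalty: 9 × 1.75% × R$35,950.49 = R$5,662.20…
Final settlement = outstanding balance + penalty = R$25,051.9085… + R$5,662.20… = R$30,714.11

R$30,714.11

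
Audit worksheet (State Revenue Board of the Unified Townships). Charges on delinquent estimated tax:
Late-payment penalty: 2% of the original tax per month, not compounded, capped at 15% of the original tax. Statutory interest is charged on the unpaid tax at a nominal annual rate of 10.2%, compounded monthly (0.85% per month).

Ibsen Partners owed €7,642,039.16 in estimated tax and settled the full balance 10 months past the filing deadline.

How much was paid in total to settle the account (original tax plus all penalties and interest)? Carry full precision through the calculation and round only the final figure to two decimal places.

€9,463,336.19

Penalty (uncapped): 10 × 2% × €7,642,039.16 = €1,528,407.83…; cap = 15% × €7,642,039.16 = €1,146,305.87… → penalty = €1,146,305.87…
Interest: €7,642,039.16 × ((1 + 0.0085)^10 − 1) = €7,642,039.16 × 0.0883261… = €674,991.1519…
Total = €7,642,039.16 + €1,146,305.8740 + €674,991.1519… = €9,463,336.19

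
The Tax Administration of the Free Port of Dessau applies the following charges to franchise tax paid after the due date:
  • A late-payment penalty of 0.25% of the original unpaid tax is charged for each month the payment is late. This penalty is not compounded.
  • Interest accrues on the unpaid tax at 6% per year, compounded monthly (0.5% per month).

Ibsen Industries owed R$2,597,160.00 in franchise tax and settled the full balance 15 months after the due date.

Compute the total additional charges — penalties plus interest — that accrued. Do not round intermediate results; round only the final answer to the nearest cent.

R$299,148.00

Late-payment penalty = 0.25% × R$2,597,160.00 × 15 mo = R$97,393.50
Interest: R$2,597,160.00 × ((1 + 0.005)^15 − 1) = R$2,597,160.00 × 0.0776827… = R$201,754.4988…
Penalties + interest = R$97,393.5000 + R$201,754.4988… = R$299,148.00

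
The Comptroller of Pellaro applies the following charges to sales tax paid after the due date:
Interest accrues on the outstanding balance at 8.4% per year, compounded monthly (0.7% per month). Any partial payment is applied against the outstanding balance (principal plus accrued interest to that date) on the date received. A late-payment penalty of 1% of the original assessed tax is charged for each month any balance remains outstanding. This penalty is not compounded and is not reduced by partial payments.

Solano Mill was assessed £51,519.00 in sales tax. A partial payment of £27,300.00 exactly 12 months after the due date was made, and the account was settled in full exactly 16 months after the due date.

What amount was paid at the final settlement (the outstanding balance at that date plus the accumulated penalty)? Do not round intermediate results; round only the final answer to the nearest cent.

£37,772.76

Balance at month 12: £51,519.0000 × (1 + 0.007)^12 = £56,017.1580…
After £27,300.00 payment: £56,017.1580… − £27,300.00 = £28,717.1580…
Balance at month 16: £28,717.1580… × (1 + 0.007)^4 = £29,529.7207…
Penalty: 16 × 1% × £51,519.00 = £8,243.04
Final settlement = outstanding balance + penalty = £29,529.7207… + £8,243.04 = £37,772.76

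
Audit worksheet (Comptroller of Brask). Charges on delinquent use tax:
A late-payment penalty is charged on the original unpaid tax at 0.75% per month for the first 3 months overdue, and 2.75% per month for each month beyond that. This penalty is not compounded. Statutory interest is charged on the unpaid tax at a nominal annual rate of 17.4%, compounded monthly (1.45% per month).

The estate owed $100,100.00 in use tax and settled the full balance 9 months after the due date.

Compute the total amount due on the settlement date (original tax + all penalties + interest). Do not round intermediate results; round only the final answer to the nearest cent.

Penalty, months 1–3: 3 × 0.75% × $100,100.00 = $2,252.25
Penalty, months 4–9: 6 × 2.75% × $100,100.00 = $16,516.50
Interest: $100,100.00 × ((1 + 0.0145)^9 − 1) = $100,100.00 × 0.1383307… = $13,846.9067…
Total = $100,100.00 + $18,768.7500 + $13,846.9067… = $132,715.66

$132,715.66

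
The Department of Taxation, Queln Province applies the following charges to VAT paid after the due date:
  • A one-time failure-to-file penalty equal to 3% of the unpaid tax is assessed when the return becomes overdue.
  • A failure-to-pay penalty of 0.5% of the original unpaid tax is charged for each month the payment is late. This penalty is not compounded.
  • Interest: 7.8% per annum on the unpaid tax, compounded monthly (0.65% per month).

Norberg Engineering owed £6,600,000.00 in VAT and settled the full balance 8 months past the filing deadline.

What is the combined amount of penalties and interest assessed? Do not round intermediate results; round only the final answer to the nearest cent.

£813,110.13

Failure-to-file penalty: 3% × £6,600,000.00 = £198,000.00
Failure-to-pay penalty = 0.5% × £6,600,000.00 × 8 mo = £264,000.00
Interest: £6,600,000.00 × ((1 + 0.0065)^8 − 1) = £6,600,000.00 × 0.0531985… = £351,110.1304…
Penalties + interest = £462,000.0000 + £351,110.1304… = £813,110.13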